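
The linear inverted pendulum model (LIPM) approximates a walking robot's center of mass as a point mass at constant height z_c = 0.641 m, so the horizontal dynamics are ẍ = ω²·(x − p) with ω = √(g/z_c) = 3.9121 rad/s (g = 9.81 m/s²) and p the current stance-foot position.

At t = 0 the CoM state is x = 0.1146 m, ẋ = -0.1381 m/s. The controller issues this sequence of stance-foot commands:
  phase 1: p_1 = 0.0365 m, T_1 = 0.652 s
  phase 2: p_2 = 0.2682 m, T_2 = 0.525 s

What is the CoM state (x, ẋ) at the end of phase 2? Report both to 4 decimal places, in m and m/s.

phase 1: p=0.0365, T=0.652, ωT=2.550689, cosh=6.446981, sinh=6.368953; start (x,ẋ)=(0.114600, -0.138100) → end (x,ẋ)=(0.315180, 1.055610)
phase 2: p=0.2682, T=0.525, ωT=2.053853, cosh=3.963062, sinh=3.834822; start (x,ẋ)=(0.315180, 1.055610) → end (x,ẋ)=(1.489145, 4.888259)

x = 1.4891, ẋ = 4.8883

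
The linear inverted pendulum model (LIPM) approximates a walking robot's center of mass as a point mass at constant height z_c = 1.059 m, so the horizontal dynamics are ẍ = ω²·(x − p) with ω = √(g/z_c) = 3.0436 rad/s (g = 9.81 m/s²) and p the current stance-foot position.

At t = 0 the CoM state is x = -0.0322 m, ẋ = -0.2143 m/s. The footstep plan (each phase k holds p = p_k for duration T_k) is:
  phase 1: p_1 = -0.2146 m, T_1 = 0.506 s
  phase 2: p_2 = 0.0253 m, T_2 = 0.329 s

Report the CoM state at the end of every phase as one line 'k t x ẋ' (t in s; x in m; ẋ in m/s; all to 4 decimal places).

1 0.5060 0.0737 0.7125
2 0.8350 0.3757 1.2741

phase 1: p=-0.2146, T=0.506, ωT=1.540062, cosh=2.439623, sinh=2.225255; start (x,ẋ)=(-0.032200, -0.214300) → end (x,ẋ)=(0.073707, 0.712545)
phase 2: p=0.0253, T=0.329, ωT=1.001344, cosh=1.544662, sinh=1.177277; start (x,ẋ)=(0.073707, 0.712545) → end (x,ẋ)=(0.375688, 1.274091)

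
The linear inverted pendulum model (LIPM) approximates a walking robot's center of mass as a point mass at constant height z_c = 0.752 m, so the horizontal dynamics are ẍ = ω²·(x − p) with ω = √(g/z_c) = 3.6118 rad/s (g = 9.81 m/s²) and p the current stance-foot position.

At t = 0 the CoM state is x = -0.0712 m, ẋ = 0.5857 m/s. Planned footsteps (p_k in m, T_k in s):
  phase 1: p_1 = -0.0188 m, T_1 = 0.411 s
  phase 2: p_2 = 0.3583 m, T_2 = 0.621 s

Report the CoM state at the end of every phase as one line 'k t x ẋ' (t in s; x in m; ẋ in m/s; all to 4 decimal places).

1 0.4110 0.1991 0.9625
2 1.0320 0.8408 1.9060

phase 1: p=-0.0188, T=0.411, ωT=1.484450, cosh=2.319582, sinh=2.092955; start (x,ẋ)=(-0.071200, 0.585700) → end (x,ẋ)=(0.199054, 0.962470)
phase 2: p=0.3583, T=0.621, ωT=2.242928, cosh=4.763510, sinh=4.657363; start (x,ẋ)=(0.199054, 0.962470) → end (x,ẋ)=(0.840819, 1.905978)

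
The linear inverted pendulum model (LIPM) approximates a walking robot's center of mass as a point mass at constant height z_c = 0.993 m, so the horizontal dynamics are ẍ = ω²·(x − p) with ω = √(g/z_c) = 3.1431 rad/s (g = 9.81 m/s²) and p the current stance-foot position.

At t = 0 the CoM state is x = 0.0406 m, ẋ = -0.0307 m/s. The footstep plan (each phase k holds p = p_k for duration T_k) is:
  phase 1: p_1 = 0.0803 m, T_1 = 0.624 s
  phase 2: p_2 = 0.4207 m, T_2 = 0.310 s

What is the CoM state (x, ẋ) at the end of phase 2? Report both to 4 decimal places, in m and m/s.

phase 1: p=0.0803, T=0.624, ωT=1.961294, cosh=3.624599, sinh=3.483923; start (x,ẋ)=(0.040600, -0.030700) → end (x,ẋ)=(-0.097626, -0.546003)
phase 2: p=0.4207, T=0.310, ωT=0.974361, cosh=1.513454, sinh=1.136020; start (x,ẋ)=(-0.097626, -0.546003) → end (x,ẋ)=(-0.561105, -2.677096)

x = -0.5611, ẋ = -2.6771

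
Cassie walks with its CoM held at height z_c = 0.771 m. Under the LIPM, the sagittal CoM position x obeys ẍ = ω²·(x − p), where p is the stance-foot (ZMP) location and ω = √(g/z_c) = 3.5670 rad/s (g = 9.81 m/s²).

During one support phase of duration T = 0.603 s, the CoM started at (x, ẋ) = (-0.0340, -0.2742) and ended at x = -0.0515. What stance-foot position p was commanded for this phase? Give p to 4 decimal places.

p = -0.1259

ωT = 3.5670·0.603 = 2.150901; cosh(ωT) = 4.354488, sinh(ωT) = 4.238109
x(T) = p + (x₀−p)·cosh(ωT) + (ẋ₀/ω)·sinh(ωT) ⇒ p·(1 − cosh) = x(T) − x₀·cosh − (ẋ₀/ω)·sinh
numerator   = -0.0515 − (-0.0340)·4.354488 − (-0.2742/3.5670)·4.238109 = 0.422342
denominator = 1 − 4.354488 = -3.354488
p = 0.422342 / -3.354488 = -0.1259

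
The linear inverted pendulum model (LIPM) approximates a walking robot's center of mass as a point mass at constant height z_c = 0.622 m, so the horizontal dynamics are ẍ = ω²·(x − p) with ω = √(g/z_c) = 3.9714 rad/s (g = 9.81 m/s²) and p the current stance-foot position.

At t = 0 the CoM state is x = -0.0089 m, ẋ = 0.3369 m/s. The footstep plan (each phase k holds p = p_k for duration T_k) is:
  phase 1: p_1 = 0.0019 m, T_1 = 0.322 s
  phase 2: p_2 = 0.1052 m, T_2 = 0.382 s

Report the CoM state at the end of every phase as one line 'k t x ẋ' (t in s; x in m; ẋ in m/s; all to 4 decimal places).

phase 1: p=0.0019, T=0.322, ωT=1.278791, cosh=1.935334, sinh=1.656960; start (x,ẋ)=(-0.008900, 0.336900) → end (x,ẋ)=(0.121561, 0.580945)
phase 2: p=0.1052, T=0.382, ωT=1.517075, cosh=2.389111, sinh=2.169759; start (x,ẋ)=(0.121561, 0.580945) → end (x,ẋ)=(0.461685, 1.528923)

1 0.3220 0.1216 0.5809
2 0.7040 0.4617 1.5289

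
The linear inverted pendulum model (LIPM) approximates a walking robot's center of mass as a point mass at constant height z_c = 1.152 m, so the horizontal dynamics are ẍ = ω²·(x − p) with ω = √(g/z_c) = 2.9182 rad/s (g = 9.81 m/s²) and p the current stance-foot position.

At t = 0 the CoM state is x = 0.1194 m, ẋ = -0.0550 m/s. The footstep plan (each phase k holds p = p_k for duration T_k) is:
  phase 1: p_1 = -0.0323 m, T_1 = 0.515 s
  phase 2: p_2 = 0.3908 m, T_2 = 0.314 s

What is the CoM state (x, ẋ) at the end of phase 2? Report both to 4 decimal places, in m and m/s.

phase 1: p=-0.0323, T=0.515, ωT=1.502873, cosh=2.358537, sinh=2.136047; start (x,ẋ)=(0.119400, -0.055000) → end (x,ẋ)=(0.285231, 0.815889)
phase 2: p=0.3908, T=0.314, ωT=0.916315, cosh=1.450025, sinh=1.050035; start (x,ẋ)=(0.285231, 0.815889) → end (x,ẋ)=(0.531298, 0.859575)

x = 0.5313, ẋ = 0.8596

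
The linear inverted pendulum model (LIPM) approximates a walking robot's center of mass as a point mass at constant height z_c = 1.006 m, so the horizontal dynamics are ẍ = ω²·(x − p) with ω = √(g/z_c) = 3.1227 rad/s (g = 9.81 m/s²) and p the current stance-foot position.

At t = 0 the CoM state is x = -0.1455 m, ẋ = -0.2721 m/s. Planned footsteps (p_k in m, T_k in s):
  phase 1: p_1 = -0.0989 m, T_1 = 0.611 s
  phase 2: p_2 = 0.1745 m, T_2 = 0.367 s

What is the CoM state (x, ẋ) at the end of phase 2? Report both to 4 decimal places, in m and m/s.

phase 1: p=-0.0989, T=0.611, ωT=1.907970, cosh=3.443887, sinh=3.295505; start (x,ẋ)=(-0.145500, -0.272100) → end (x,ẋ)=(-0.546543, -1.416636)
phase 2: p=0.1745, T=0.367, ωT=1.146031, cosh=1.731789, sinh=1.413893; start (x,ẋ)=(-0.546543, -1.416636) → end (x,ẋ)=(-1.715617, -5.636838)

x = -1.7156, ẋ = -5.6368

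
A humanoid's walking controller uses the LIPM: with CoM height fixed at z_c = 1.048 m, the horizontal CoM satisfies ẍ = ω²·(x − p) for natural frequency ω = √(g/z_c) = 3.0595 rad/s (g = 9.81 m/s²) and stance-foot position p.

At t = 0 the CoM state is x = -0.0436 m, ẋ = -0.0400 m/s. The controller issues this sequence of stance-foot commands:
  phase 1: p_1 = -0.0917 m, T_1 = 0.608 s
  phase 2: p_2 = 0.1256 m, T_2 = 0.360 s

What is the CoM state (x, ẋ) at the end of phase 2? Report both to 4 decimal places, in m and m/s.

x = 0.1027, ẋ = 0.1413

phase 1: p=-0.0917, T=0.608, ωT=1.860176, cosh=3.290256, sinh=3.134611; start (x,ẋ)=(-0.043600, -0.040000) → end (x,ẋ)=(0.025579, 0.329685)
phase 2: p=0.1256, T=0.360, ωT=1.101420, cosh=1.670417, sinh=1.338018; start (x,ẋ)=(0.025579, 0.329685) → end (x,ẋ)=(0.102706, 0.141260)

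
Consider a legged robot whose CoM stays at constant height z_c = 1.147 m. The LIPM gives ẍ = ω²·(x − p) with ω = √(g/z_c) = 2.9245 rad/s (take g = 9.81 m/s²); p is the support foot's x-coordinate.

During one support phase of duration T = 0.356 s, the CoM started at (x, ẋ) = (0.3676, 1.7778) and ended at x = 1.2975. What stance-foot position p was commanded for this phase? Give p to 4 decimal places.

ωT = 2.9245·0.356 = 1.041122; cosh(ωT) = 1.592726, sinh(ωT) = 1.239667
x(T) = p + (x₀−p)·cosh(ωT) + (ẋ₀/ω)·sinh(ωT) ⇒ p·(1 − cosh) = x(T) − x₀·cosh − (ẋ₀/ω)·sinh
numerator   = 1.2975 − (0.3676)·1.592726 − (1.7778/2.9245)·1.239667 = -0.041578
denominator = 1 − 1.592726 = -0.592726
p = -0.041578 / -0.592726 = 0.0701

p = 0.0701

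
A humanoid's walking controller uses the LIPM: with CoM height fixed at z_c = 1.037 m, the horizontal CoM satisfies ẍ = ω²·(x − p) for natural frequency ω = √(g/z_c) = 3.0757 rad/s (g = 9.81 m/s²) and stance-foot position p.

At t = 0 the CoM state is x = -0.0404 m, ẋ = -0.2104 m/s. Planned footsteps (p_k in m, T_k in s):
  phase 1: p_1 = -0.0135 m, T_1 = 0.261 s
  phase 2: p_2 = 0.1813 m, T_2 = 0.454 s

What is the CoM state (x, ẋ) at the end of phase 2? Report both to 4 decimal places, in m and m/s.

phase 1: p=-0.0135, T=0.261, ωT=0.802758, cosh=1.339889, sinh=0.891798; start (x,ẋ)=(-0.040400, -0.210400) → end (x,ẋ)=(-0.110548, -0.355697)
phase 2: p=0.1813, T=0.454, ωT=1.396368, cosh=2.143996, sinh=1.896502; start (x,ẋ)=(-0.110548, -0.355697) → end (x,ẋ)=(-0.663747, -2.464984)

x = -0.6637, ẋ = -2.4650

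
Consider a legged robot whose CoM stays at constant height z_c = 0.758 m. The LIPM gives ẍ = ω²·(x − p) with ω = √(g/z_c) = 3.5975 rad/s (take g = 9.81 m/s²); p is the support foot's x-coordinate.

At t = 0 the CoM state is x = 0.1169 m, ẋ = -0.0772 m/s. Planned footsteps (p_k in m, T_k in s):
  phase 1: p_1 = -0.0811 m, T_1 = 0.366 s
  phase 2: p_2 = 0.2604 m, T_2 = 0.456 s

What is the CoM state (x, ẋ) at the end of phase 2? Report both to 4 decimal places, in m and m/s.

phase 1: p=-0.0811, T=0.366, ωT=1.316685, cosh=1.999527, sinh=1.731505; start (x,ẋ)=(0.116900, -0.077200) → end (x,ẋ)=(0.277649, 1.078996)
phase 2: p=0.2604, T=0.456, ωT=1.640460, cosh=2.675716, sinh=2.481825; start (x,ẋ)=(0.277649, 1.078996) → end (x,ẋ)=(1.050927, 3.041097)

x = 1.0509, ẋ = 3.0411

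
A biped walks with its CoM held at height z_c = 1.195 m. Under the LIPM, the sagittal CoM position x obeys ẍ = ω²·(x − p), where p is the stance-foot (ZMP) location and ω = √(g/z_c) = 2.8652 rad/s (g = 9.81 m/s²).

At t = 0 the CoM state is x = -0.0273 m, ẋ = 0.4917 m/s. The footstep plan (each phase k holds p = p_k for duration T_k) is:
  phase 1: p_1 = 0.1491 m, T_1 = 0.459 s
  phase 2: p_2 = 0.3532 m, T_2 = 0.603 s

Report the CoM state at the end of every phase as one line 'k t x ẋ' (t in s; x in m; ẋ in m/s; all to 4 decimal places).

phase 1: p=0.1491, T=0.459, ωT=1.315127, cosh=1.996832, sinh=1.728392; start (x,ẋ)=(-0.027300, 0.491700) → end (x,ẋ)=(0.093470, 0.108276)
phase 2: p=0.3532, T=0.603, ωT=1.727716, cosh=2.902736, sinh=2.725047; start (x,ẋ)=(0.093470, 0.108276) → end (x,ẋ)=(-0.297748, -1.713623)

1 0.4590 0.0935 0.1083
2 1.0620 -0.2977 -1.7136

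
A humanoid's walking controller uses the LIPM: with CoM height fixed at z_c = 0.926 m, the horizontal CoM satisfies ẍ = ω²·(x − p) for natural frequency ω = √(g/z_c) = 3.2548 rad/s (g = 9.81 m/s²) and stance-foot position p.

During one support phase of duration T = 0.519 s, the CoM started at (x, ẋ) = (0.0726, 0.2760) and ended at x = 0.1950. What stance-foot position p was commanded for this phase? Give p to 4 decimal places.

ωT = 3.2548·0.519 = 1.689241; cosh(ωT) = 2.800015, sinh(ωT) = 2.615355
x(T) = p + (x₀−p)·cosh(ωT) + (ẋ₀/ω)·sinh(ωT) ⇒ p·(1 − cosh) = x(T) − x₀·cosh − (ẋ₀/ω)·sinh
numerator   = 0.1950 − (0.0726)·2.800015 − (0.2760/3.2548)·2.615355 = -0.230058
denominator = 1 − 2.800015 = -1.800015
p = -0.230058 / -1.800015 = 0.1278

p = 0.1278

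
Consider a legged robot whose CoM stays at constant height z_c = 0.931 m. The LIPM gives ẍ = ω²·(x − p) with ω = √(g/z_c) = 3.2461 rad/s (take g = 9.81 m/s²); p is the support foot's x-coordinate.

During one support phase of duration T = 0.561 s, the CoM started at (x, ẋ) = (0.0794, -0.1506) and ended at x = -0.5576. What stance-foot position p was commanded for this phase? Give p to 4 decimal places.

p = 0.3086

ωT = 3.2461·0.561 = 1.821062; cosh(ωT) = 3.170135, sinh(ωT) = 3.008282
x(T) = p + (x₀−p)·cosh(ωT) + (ẋ₀/ω)·sinh(ωT) ⇒ p·(1 − cosh) = x(T) − x₀·cosh − (ẋ₀/ω)·sinh
numerator   = -0.5576 − (0.0794)·3.170135 − (-0.1506/3.2461)·3.008282 = -0.669742
denominator = 1 − 3.170135 = -2.170135
p = -0.669742 / -2.170135 = 0.3086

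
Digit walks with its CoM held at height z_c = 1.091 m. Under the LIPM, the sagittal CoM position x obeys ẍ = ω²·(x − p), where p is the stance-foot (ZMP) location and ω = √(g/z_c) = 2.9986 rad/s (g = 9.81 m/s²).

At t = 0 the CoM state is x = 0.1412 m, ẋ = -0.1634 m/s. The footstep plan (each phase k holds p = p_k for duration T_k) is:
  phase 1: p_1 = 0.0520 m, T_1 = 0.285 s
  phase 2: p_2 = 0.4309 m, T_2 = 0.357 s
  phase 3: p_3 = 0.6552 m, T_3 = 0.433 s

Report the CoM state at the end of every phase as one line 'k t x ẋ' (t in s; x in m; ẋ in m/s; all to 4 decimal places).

1 0.2850 0.1234 0.0307
2 0.6420 -0.0572 -1.1369
3 1.0750 -1.3897 -5.8589

phase 1: p=0.0520, T=0.285, ωT=0.854601, cosh=1.387945, sinh=0.962492; start (x,ẋ)=(0.141200, -0.163400) → end (x,ẋ)=(0.123356, 0.030652)
phase 2: p=0.4309, T=0.357, ωT=1.070500, cosh=1.629838, sinh=1.287001; start (x,ẋ)=(0.123356, 0.030652) → end (x,ẋ)=(-0.057190, -1.136913)
phase 3: p=0.6552, T=0.433, ωT=1.298394, cosh=1.968189, sinh=1.695219; start (x,ẋ)=(-0.057190, -1.136913) → end (x,ẋ)=(-1.389657, -5.858941)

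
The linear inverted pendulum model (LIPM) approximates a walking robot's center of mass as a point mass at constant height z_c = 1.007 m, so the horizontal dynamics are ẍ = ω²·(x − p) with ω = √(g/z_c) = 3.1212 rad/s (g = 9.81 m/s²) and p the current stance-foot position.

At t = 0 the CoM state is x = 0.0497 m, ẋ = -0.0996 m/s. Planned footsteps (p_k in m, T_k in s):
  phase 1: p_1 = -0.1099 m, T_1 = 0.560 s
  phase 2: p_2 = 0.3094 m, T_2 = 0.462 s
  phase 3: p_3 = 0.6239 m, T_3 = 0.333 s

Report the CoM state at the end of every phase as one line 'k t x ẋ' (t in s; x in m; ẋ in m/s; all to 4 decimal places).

phase 1: p=-0.1099, T=0.560, ωT=1.747872, cosh=2.958257, sinh=2.784113; start (x,ẋ)=(0.049700, -0.099600) → end (x,ẋ)=(0.273395, 1.092245)
phase 2: p=0.3094, T=0.462, ωT=1.441994, cosh=2.232789, sinh=1.996333; start (x,ẋ)=(0.273395, 1.092245) → end (x,ẋ)=(0.927612, 2.214405)
phase 3: p=0.6239, T=0.333, ωT=1.039360, cosh=1.590543, sinh=1.236862; start (x,ẋ)=(0.927612, 2.214405) → end (x,ẋ)=(1.984487, 4.694587)

1 0.5600 0.2734 1.0922
2 1.0220 0.9276 2.2144
3 1.3550 1.9845 4.6946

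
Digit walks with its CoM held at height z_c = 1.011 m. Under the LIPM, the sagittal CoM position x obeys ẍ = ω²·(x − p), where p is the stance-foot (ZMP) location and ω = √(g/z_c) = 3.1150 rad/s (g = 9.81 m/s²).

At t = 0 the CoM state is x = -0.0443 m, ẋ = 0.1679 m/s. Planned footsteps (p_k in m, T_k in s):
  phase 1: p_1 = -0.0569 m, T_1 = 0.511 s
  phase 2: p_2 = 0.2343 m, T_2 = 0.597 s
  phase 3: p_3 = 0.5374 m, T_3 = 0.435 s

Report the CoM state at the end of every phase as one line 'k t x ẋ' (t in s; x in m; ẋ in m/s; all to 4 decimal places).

phase 1: p=-0.0569, T=0.511, ωT=1.591765, cosh=2.557989, sinh=2.354423; start (x,ẋ)=(-0.044300, 0.167900) → end (x,ẋ)=(0.102235, 0.521895)
phase 2: p=0.2343, T=0.597, ωT=1.859655, cosh=3.288624, sinh=3.132897; start (x,ẋ)=(0.102235, 0.521895) → end (x,ẋ)=(0.324882, 0.427499)
phase 3: p=0.5374, T=0.435, ωT=1.355025, cosh=2.067399, sinh=1.809459; start (x,ẋ)=(0.324882, 0.427499) → end (x,ẋ)=(0.346369, -0.314037)

1 0.5110 0.1022 0.5219
2 1.1080 0.3249 0.4275
3 1.5430 0.3464 -0.3140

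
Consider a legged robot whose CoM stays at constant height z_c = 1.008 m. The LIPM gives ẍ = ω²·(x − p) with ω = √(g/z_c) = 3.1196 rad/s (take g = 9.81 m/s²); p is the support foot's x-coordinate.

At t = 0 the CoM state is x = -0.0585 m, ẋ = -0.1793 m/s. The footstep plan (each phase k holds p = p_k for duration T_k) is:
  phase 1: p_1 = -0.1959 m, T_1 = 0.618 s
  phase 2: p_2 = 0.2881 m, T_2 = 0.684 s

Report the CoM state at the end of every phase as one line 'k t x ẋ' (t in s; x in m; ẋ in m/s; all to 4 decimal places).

1 0.6180 0.0930 0.8129
2 1.3020 0.5377 0.9471

phase 1: p=-0.1959, T=0.618, ωT=1.927913, cosh=3.510298, sinh=3.364847; start (x,ẋ)=(-0.058500, -0.179300) → end (x,ẋ)=(0.093019, 0.812888)
phase 2: p=0.2881, T=0.684, ωT=2.133806, cosh=4.282672, sinh=4.164286; start (x,ẋ)=(0.093019, 0.812888) → end (x,ẋ)=(0.537740, 0.947059)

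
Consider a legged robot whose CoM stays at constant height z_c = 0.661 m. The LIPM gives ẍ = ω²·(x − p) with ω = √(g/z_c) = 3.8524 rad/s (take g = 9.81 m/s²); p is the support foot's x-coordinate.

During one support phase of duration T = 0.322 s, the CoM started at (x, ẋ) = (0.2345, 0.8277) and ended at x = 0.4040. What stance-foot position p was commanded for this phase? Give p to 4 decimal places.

ωT = 3.8524·0.322 = 1.240473; cosh(ωT) = 1.873248, sinh(ωT) = 1.584000
x(T) = p + (x₀−p)·cosh(ωT) + (ẋ₀/ω)·sinh(ωT) ⇒ p·(1 − cosh) = x(T) − x₀·cosh − (ẋ₀/ω)·sinh
numerator   = 0.4040 − (0.2345)·1.873248 − (0.8277/3.8524)·1.584000 = -0.375604
denominator = 1 − 1.873248 = -0.873248
p = -0.375604 / -0.873248 = 0.4301

p = 0.4301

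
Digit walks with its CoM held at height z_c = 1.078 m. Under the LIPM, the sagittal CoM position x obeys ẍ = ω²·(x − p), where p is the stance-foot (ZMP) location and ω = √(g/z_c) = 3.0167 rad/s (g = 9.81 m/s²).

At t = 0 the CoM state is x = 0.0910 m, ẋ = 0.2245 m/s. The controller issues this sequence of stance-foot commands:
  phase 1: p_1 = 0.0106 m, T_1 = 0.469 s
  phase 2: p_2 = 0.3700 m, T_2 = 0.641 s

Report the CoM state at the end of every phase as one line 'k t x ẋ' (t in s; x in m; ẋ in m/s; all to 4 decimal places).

1 0.4690 0.3299 0.9589
2 1.1100 1.3046 2.9757

phase 1: p=0.0106, T=0.469, ωT=1.414832, cosh=2.179381, sinh=1.936415; start (x,ẋ)=(0.091000, 0.224500) → end (x,ẋ)=(0.329928, 0.958934)
phase 2: p=0.3700, T=0.641, ωT=1.933705, cosh=3.529846, sinh=3.385235; start (x,ẋ)=(0.329928, 0.958934) → end (x,ẋ)=(1.304636, 2.975671)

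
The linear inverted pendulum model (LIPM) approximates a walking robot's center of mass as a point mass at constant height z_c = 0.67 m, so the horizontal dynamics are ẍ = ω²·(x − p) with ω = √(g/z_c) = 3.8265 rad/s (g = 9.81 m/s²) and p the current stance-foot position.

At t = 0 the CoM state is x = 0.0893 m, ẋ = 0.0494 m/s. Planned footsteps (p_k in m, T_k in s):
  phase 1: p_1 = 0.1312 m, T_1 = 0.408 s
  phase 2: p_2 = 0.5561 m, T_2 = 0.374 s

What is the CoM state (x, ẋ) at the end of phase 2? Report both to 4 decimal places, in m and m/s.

x = -0.6737, ẋ = -4.3067

phase 1: p=0.1312, T=0.408, ωT=1.561212, cosh=2.487237, sinh=2.277355; start (x,ẋ)=(0.089300, 0.049400) → end (x,ẋ)=(0.056385, -0.242260)
phase 2: p=0.5561, T=0.374, ωT=1.431111, cosh=2.211194, sinh=1.972151; start (x,ẋ)=(0.056385, -0.242260) → end (x,ẋ)=(-0.673725, -4.306747)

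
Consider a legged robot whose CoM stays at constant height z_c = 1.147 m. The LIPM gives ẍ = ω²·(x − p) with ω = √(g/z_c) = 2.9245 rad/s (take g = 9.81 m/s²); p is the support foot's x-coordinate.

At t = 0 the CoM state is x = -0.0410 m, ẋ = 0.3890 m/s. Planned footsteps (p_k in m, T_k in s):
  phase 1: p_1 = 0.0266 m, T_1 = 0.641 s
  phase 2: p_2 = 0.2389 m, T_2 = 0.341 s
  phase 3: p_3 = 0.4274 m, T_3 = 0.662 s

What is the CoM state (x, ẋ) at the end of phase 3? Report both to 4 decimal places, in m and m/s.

phase 1: p=0.0266, T=0.641, ωT=1.874605, cosh=3.335828, sinh=3.182413; start (x,ẋ)=(-0.041000, 0.389000) → end (x,ẋ)=(0.224404, 0.668486)
phase 2: p=0.2389, T=0.341, ωT=0.997255, cosh=1.539860, sinh=1.170969; start (x,ẋ)=(0.224404, 0.668486) → end (x,ẋ)=(0.484240, 0.979734)
phase 3: p=0.4274, T=0.662, ωT=1.936019, cosh=3.537690, sinh=3.393413; start (x,ẋ)=(0.484240, 0.979734) → end (x,ẋ)=(1.765306, 4.030077)

x = 1.7653, ẋ = 4.0301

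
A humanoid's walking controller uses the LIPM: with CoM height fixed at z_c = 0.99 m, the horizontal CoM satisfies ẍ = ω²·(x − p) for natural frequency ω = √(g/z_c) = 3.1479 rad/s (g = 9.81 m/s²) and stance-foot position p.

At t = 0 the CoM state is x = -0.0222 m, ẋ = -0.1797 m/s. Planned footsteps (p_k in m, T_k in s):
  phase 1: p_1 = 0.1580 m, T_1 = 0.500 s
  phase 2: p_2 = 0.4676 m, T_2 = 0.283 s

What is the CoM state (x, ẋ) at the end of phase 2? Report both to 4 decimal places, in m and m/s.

phase 1: p=0.1580, T=0.500, ωT=1.573950, cosh=2.516449, sinh=2.309223; start (x,ẋ)=(-0.022200, -0.179700) → end (x,ẋ)=(-0.427288, -1.762116)
phase 2: p=0.4676, T=0.283, ωT=0.890856, cosh=1.423759, sinh=1.013455; start (x,ẋ)=(-0.427288, -1.762116) → end (x,ẋ)=(-1.373812, -5.363749)

x = -1.3738, ẋ = -5.3637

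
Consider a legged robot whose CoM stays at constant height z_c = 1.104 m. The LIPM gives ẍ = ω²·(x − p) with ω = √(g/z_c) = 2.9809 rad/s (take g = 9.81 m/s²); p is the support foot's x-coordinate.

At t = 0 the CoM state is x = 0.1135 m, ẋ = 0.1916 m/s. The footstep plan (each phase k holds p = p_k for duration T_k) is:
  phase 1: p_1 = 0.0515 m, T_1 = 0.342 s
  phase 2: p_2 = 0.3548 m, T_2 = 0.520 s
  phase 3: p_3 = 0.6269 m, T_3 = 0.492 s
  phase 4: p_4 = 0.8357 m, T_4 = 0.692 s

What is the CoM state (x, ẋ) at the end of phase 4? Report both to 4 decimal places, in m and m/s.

x = -0.8915, ẋ = -5.0401

phase 1: p=0.0515, T=0.342, ωT=1.019468, cosh=1.566253, sinh=1.205466; start (x,ẋ)=(0.113500, 0.191600) → end (x,ẋ)=(0.226090, 0.522883)
phase 2: p=0.3548, T=0.520, ωT=1.550068, cosh=2.462012, sinh=2.249779; start (x,ẋ)=(0.226090, 0.522883) → end (x,ẋ)=(0.432551, 0.424169)
phase 3: p=0.6269, T=0.492, ωT=1.466603, cosh=2.282596, sinh=2.051889; start (x,ẋ)=(0.432551, 0.424169) → end (x,ẋ)=(0.475255, -0.220523)
phase 4: p=0.8357, T=0.692, ωT=2.062783, cosh=3.997467, sinh=3.870367; start (x,ẋ)=(0.475255, -0.220523) → end (x,ẋ)=(-0.891492, -5.040052)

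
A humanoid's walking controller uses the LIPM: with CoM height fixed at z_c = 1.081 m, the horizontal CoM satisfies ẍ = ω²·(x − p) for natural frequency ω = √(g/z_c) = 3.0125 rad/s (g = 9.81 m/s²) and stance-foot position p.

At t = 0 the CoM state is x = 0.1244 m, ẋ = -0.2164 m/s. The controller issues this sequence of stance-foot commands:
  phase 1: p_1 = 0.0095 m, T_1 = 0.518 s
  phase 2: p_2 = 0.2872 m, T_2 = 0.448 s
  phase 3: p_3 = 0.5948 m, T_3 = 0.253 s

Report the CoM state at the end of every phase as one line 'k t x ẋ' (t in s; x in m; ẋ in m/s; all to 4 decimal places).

phase 1: p=0.0095, T=0.518, ωT=1.560475, cosh=2.485559, sinh=2.275523; start (x,ẋ)=(0.124400, -0.216400) → end (x,ẋ)=(0.131631, 0.249766)
phase 2: p=0.2872, T=0.448, ωT=1.349600, cosh=2.057613, sinh=1.798269; start (x,ẋ)=(0.131631, 0.249766) → end (x,ẋ)=(0.116193, -0.328841)
phase 3: p=0.5948, T=0.253, ωT=0.762163, cosh=1.304781, sinh=0.838125; start (x,ẋ)=(0.116193, -0.328841) → end (x,ẋ)=(-0.121166, -1.637477)

1 0.5180 0.1316 0.2498
2 0.9660 0.1162 -0.3288
3 1.2190 -0.1212 -1.6375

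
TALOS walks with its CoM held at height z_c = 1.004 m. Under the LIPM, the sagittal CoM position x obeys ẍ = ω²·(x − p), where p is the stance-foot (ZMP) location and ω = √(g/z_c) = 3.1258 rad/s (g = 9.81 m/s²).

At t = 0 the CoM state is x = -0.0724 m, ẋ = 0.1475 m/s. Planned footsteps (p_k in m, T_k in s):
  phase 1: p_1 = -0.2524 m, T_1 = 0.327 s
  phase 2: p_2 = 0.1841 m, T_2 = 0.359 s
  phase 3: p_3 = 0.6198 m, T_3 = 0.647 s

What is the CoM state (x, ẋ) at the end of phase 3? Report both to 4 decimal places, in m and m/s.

x = 1.1980, ẋ = 2.0399

phase 1: p=-0.2524, T=0.327, ωT=1.022137, cosh=1.569476, sinh=1.209650; start (x,ẋ)=(-0.072400, 0.147500) → end (x,ẋ)=(0.087187, 0.912100)
phase 2: p=0.1841, T=0.359, ωT=1.122162, cosh=1.698532, sinh=1.372957; start (x,ẋ)=(0.087187, 0.912100) → end (x,ẋ)=(0.420115, 1.133319)
phase 3: p=0.6198, T=0.647, ωT=2.022393, cosh=3.844361, sinh=3.712022; start (x,ẋ)=(0.420115, 1.133319) → end (x,ẋ)=(1.198002, 2.039927)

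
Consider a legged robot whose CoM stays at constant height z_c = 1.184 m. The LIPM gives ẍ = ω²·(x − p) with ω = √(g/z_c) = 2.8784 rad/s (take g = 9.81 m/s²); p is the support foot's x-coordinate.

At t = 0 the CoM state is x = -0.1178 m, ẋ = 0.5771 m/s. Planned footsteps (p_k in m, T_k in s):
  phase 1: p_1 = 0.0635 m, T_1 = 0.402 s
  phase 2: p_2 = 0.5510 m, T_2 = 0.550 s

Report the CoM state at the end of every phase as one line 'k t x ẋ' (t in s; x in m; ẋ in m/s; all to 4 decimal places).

1 0.4020 0.0340 0.2606
2 0.9520 -0.5498 -2.8095

phase 1: p=0.0635, T=0.402, ωT=1.157117, cosh=1.747570, sinh=1.433179; start (x,ẋ)=(-0.117800, 0.577100) → end (x,ẋ)=(0.034008, 0.260613)
phase 2: p=0.5510, T=0.550, ωT=1.583120, cosh=2.537730, sinh=2.332397; start (x,ẋ)=(0.034008, 0.260613) → end (x,ẋ)=(-0.549808, -2.809495)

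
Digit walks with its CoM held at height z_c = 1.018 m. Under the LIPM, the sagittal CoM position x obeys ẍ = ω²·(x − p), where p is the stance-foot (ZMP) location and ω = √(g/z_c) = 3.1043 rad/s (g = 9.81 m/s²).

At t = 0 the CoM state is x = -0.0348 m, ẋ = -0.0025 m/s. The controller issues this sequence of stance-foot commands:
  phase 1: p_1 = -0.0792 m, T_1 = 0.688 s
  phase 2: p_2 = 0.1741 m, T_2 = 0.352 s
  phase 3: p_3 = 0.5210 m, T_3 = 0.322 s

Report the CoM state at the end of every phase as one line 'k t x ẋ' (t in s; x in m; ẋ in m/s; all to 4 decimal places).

phase 1: p=-0.0792, T=0.688, ωT=2.135758, cosh=4.290809, sinh=4.172654; start (x,ẋ)=(-0.034800, -0.002500) → end (x,ẋ)=(0.107952, 0.564394)
phase 2: p=0.1741, T=0.352, ωT=1.092714, cosh=1.658831, sinh=1.323525; start (x,ẋ)=(0.107952, 0.564394) → end (x,ẋ)=(0.305001, 0.664455)
phase 3: p=0.5210, T=0.322, ωT=0.999585, cosh=1.542593, sinh=1.174560; start (x,ẋ)=(0.305001, 0.664455) → end (x,ẋ)=(0.439209, 0.237412)

1 0.6880 0.1080 0.5644
2 1.0400 0.3050 0.6645
3 1.3620 0.4392 0.2374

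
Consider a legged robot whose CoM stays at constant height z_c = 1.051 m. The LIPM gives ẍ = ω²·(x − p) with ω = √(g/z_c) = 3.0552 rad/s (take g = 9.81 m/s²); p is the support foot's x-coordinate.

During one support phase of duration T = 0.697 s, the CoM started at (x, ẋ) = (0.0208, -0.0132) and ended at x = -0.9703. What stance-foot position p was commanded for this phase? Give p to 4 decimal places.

ωT = 3.0552·0.697 = 2.129474; cosh(ωT) = 4.264672, sinh(ωT) = 4.145773
x(T) = p + (x₀−p)·cosh(ωT) + (ẋ₀/ω)·sinh(ωT) ⇒ p·(1 − cosh) = x(T) − x₀·cosh − (ẋ₀/ω)·sinh
numerator   = -0.9703 − (0.0208)·4.264672 − (-0.0132/3.0552)·4.145773 = -1.041093
denominator = 1 − 4.264672 = -3.264672
p = -1.041093 / -3.264672 = 0.3189

p = 0.3189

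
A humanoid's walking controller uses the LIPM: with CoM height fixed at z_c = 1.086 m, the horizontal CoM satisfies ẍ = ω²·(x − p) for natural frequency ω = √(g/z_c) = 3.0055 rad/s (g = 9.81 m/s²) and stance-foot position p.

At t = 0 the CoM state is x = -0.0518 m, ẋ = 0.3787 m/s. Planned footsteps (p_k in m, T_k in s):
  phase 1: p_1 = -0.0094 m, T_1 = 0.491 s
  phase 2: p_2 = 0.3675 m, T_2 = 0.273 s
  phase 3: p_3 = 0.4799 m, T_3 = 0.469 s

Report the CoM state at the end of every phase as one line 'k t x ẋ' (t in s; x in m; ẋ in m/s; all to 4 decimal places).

1 0.4910 0.1542 0.6074
2 0.7640 0.2633 0.2365
3 1.2330 0.1616 -0.7399

phase 1: p=-0.0094, T=0.491, ωT=1.475701, cosh=2.301359, sinh=2.072740; start (x,ẋ)=(-0.051800, 0.378700) → end (x,ẋ)=(0.154192, 0.607389)
phase 2: p=0.3675, T=0.273, ωT=0.820502, cosh=1.355925, sinh=0.915714; start (x,ẋ)=(0.154192, 0.607389) → end (x,ẋ)=(0.263330, 0.236513)
phase 3: p=0.4799, T=0.469, ωT=1.409579, cosh=2.169240, sinh=1.924994; start (x,ẋ)=(0.263330, 0.236513) → end (x,ẋ)=(0.161592, -0.739928)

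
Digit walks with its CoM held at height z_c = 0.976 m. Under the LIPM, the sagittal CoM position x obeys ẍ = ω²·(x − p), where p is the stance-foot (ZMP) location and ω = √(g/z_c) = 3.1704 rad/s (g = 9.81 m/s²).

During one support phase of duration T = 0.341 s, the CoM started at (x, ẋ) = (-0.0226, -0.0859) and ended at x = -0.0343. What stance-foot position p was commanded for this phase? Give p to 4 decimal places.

ωT = 3.1704·0.341 = 1.081106; cosh(ωT) = 1.643580, sinh(ωT) = 1.304360
x(T) = p + (x₀−p)·cosh(ωT) + (ẋ₀/ω)·sinh(ωT) ⇒ p·(1 − cosh) = x(T) − x₀·cosh − (ẋ₀/ω)·sinh
numerator   = -0.0343 − (-0.0226)·1.643580 − (-0.0859/3.1704)·1.304360 = 0.038186
denominator = 1 − 1.643580 = -0.643580
p = 0.038186 / -0.643580 = -0.0593

p = -0.0593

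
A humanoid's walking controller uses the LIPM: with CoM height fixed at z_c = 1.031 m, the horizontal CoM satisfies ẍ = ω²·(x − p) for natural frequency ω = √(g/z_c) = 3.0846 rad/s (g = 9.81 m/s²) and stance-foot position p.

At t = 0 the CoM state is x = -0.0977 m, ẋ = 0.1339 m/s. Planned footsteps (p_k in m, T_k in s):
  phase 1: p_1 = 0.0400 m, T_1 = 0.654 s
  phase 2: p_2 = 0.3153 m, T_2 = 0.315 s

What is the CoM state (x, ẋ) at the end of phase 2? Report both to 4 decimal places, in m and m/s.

x = -1.0416, ẋ = -3.8361

phase 1: p=0.0400, T=0.654, ωT=2.017328, cosh=3.825611, sinh=3.692601; start (x,ẋ)=(-0.097700, 0.133900) → end (x,ẋ)=(-0.326494, -1.056181)
phase 2: p=0.3153, T=0.315, ωT=0.971649, cosh=1.510378, sinh=1.131920; start (x,ẋ)=(-0.326494, -1.056181) → end (x,ẋ)=(-1.041626, -3.836068)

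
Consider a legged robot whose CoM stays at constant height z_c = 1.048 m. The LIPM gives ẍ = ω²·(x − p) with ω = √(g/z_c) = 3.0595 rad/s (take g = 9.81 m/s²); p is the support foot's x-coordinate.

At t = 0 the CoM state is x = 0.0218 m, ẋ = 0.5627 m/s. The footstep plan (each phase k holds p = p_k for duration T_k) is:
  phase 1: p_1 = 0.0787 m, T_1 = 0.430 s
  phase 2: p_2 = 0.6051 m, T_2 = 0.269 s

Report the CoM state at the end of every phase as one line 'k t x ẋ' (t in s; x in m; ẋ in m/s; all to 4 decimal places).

1 0.4300 0.2831 0.8230
2 0.6990 0.4150 0.2123

phase 1: p=0.0787, T=0.430, ωT=1.315585, cosh=1.997624, sinh=1.729307; start (x,ẋ)=(0.021800, 0.562700) → end (x,ẋ)=(0.283087, 0.823016)
phase 2: p=0.6051, T=0.269, ωT=0.823006, cosh=1.358222, sinh=0.919112; start (x,ẋ)=(0.283087, 0.823016) → end (x,ẋ)=(0.414980, 0.212331)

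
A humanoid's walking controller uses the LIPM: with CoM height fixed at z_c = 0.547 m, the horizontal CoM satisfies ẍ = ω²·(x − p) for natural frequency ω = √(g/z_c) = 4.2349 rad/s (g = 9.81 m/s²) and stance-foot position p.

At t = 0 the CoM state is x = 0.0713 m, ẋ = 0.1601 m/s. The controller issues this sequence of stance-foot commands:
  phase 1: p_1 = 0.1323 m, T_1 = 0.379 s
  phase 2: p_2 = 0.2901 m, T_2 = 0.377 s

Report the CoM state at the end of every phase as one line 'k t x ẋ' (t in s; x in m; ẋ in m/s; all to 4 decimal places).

1 0.3790 0.0646 -0.2025
2 0.7560 -0.4023 -2.7799

phase 1: p=0.1323, T=0.379, ωT=1.605027, cosh=2.589439, sinh=2.388555; start (x,ẋ)=(0.071300, 0.160100) → end (x,ẋ)=(0.064643, -0.202464)
phase 2: p=0.2901, T=0.377, ωT=1.596557, cosh=2.569301, sinh=2.366709; start (x,ẋ)=(0.064643, -0.202464) → end (x,ẋ)=(-0.402315, -2.779892)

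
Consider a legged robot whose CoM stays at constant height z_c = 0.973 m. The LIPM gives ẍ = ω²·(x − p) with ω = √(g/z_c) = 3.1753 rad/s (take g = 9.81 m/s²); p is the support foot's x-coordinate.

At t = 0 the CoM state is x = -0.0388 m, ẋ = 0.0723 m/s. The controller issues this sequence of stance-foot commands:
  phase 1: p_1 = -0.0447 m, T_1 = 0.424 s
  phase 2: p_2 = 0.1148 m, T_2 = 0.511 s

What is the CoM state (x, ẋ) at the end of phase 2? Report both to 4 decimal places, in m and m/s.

phase 1: p=-0.0447, T=0.424, ωT=1.346327, cosh=2.051739, sinh=1.791545; start (x,ẋ)=(-0.038800, 0.072300) → end (x,ẋ)=(0.008198, 0.181904)
phase 2: p=0.1148, T=0.511, ωT=1.622578, cosh=2.631762, sinh=2.434373; start (x,ẋ)=(0.008198, 0.181904) → end (x,ẋ)=(-0.026293, -0.345292)

x = -0.0263, ẋ = -0.3453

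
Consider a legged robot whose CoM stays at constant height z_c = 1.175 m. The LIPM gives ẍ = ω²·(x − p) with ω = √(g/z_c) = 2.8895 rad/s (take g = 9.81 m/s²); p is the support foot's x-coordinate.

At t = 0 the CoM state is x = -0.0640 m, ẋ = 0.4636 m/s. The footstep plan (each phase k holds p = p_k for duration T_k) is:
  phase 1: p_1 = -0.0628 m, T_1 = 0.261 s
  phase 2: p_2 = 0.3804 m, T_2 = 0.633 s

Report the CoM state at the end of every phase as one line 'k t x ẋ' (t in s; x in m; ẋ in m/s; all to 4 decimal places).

1 0.2610 0.0684 0.5989
2 0.8940 0.0127 -0.8214

phase 1: p=-0.0628, T=0.261, ωT=0.754159, cosh=1.298115, sinh=0.827709; start (x,ẋ)=(-0.064000, 0.463600) → end (x,ẋ)=(0.068442, 0.598936)
phase 2: p=0.3804, T=0.633, ωT=1.829053, cosh=3.194277, sinh=3.033712; start (x,ẋ)=(0.068442, 0.598936) → end (x,ẋ)=(0.012749, -0.821425)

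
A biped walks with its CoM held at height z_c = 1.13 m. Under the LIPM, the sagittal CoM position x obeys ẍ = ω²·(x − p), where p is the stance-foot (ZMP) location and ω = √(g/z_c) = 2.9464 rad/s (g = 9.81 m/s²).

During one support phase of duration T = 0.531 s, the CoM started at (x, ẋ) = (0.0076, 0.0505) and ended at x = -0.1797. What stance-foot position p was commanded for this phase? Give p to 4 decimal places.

ωT = 2.9464·0.531 = 1.564538; cosh(ωT) = 2.494826, sinh(ωT) = 2.285642
x(T) = p + (x₀−p)·cosh(ωT) + (ẋ₀/ω)·sinh(ωT) ⇒ p·(1 − cosh) = x(T) − x₀·cosh − (ẋ₀/ω)·sinh
numerator   = -0.1797 − (0.0076)·2.494826 − (0.0505/2.9464)·2.285642 = -0.237836
denominator = 1 − 2.494826 = -1.494826
p = -0.237836 / -1.494826 = 0.1591

p = 0.1591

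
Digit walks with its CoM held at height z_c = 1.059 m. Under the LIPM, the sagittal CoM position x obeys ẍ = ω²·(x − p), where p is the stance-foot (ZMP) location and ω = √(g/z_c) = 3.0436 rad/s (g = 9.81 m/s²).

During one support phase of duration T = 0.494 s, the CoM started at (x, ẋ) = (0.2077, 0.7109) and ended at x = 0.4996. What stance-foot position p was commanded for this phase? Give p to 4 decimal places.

p = 0.3602

ωT = 3.0436·0.494 = 1.503538; cosh(ωT) = 2.359959, sinh(ωT) = 2.137617
x(T) = p + (x₀−p)·cosh(ωT) + (ẋ₀/ω)·sinh(ωT) ⇒ p·(1 − cosh) = x(T) − x₀·cosh − (ẋ₀/ω)·sinh
numerator   = 0.4996 − (0.2077)·2.359959 − (0.7109/3.0436)·2.137617 = -0.489851
denominator = 1 − 2.359959 = -1.359959
p = -0.489851 / -1.359959 = 0.3602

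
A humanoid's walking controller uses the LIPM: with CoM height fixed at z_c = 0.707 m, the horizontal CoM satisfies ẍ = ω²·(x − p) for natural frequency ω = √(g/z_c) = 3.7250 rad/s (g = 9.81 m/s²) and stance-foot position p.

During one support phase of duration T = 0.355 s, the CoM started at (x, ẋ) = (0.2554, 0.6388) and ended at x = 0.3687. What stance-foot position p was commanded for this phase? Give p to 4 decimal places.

p = 0.4393

ωT = 3.7250·0.355 = 1.322375; cosh(ωT) = 2.009412, sinh(ωT) = 1.742910
x(T) = p + (x₀−p)·cosh(ωT) + (ẋ₀/ω)·sinh(ωT) ⇒ p·(1 − cosh) = x(T) − x₀·cosh − (ẋ₀/ω)·sinh
numerator   = 0.3687 − (0.2554)·2.009412 − (0.6388/3.7250)·1.742910 = -0.443395
denominator = 1 − 2.009412 = -1.009412
p = -0.443395 / -1.009412 = 0.4393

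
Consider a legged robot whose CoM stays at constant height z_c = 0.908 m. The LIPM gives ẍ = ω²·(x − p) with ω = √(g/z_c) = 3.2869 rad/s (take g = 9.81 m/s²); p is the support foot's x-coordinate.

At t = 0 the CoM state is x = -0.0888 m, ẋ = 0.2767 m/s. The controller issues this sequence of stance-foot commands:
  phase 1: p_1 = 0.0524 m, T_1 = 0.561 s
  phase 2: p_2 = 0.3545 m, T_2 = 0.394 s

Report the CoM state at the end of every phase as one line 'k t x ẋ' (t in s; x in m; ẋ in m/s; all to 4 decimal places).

1 0.5610 -0.1456 -0.5338
2 0.9550 -0.9013 -3.8235

phase 1: p=0.0524, T=0.561, ωT=1.843951, cosh=3.239828, sinh=3.081637; start (x,ẋ)=(-0.088800, 0.276700) → end (x,ẋ)=(-0.145643, -0.533759)
phase 2: p=0.3545, T=0.394, ωT=1.295039, cosh=1.962512, sinh=1.688625; start (x,ẋ)=(-0.145643, -0.533759) → end (x,ẋ)=(-0.901253, -3.823474)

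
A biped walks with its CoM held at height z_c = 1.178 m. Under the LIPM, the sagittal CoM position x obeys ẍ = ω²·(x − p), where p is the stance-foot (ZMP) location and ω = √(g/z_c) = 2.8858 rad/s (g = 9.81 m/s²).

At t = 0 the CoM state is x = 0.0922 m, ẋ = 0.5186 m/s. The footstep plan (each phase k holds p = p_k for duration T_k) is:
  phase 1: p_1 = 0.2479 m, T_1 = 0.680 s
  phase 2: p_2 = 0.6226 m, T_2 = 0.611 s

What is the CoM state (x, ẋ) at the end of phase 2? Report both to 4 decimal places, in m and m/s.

x = -0.0080, ẋ = -1.6109

phase 1: p=0.2479, T=0.680, ωT=1.962344, cosh=3.628258, sinh=3.487729; start (x,ẋ)=(0.092200, 0.518600) → end (x,ẋ)=(0.309751, 0.314511)
phase 2: p=0.6226, T=0.611, ωT=1.763224, cosh=3.001348, sinh=2.829857; start (x,ẋ)=(0.309751, 0.314511) → end (x,ẋ)=(-0.007953, -1.610889)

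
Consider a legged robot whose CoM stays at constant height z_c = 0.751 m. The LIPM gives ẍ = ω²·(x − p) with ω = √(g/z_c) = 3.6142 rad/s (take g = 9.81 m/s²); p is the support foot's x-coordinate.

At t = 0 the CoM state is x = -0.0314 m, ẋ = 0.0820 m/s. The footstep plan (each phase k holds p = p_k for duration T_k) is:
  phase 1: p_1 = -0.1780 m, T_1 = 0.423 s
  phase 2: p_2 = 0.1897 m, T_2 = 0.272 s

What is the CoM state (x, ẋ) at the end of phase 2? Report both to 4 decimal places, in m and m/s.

phase 1: p=-0.1780, T=0.423, ωT=1.528807, cosh=2.414732, sinh=2.197937; start (x,ẋ)=(-0.031400, 0.082000) → end (x,ẋ)=(0.225867, 1.362567)
phase 2: p=0.1897, T=0.272, ωT=0.983062, cosh=1.523396, sinh=1.149232; start (x,ẋ)=(0.225867, 1.362567) → end (x,ẋ)=(0.678062, 2.225951)

x = 0.6781, ẋ = 2.2260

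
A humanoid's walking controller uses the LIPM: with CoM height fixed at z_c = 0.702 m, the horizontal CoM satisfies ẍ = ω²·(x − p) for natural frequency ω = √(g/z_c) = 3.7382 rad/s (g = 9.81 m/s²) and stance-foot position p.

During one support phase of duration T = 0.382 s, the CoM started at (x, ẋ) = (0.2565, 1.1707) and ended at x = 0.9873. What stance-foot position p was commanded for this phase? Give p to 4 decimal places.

p = 0.1608

ωT = 3.7382·0.382 = 1.427992; cosh(ωT) = 2.205054, sinh(ωT) = 1.965264
x(T) = p + (x₀−p)·cosh(ωT) + (ẋ₀/ω)·sinh(ωT) ⇒ p·(1 − cosh) = x(T) − x₀·cosh − (ẋ₀/ω)·sinh
numerator   = 0.9873 − (0.2565)·2.205054 − (1.1707/3.7382)·1.965264 = -0.193762
denominator = 1 − 2.205054 = -1.205054
p = -0.193762 / -1.205054 = 0.1608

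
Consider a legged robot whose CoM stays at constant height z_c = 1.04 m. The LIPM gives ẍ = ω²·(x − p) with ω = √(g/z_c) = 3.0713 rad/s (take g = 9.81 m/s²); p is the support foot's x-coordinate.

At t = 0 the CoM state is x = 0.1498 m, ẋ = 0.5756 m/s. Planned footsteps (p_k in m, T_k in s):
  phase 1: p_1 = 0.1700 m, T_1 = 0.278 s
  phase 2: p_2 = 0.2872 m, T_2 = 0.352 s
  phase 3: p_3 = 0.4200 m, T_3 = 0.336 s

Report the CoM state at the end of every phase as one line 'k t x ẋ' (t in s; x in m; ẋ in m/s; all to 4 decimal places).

1 0.2780 0.3222 0.7388
2 0.6300 0.6584 1.3544
3 0.9660 1.3373 3.0389

phase 1: p=0.1700, T=0.278, ωT=0.853821, cosh=1.387195, sinh=0.961410; start (x,ẋ)=(0.149800, 0.575600) → end (x,ẋ)=(0.322159, 0.738823)
phase 2: p=0.2872, T=0.352, ωT=1.081098, cosh=1.643568, sinh=1.304345; start (x,ẋ)=(0.322159, 0.738823) → end (x,ẋ)=(0.658427, 1.354353)
phase 3: p=0.4200, T=0.336, ωT=1.031957, cosh=1.581431, sinh=1.225122; start (x,ẋ)=(0.658427, 1.354353) → end (x,ẋ)=(1.337298, 3.038948)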